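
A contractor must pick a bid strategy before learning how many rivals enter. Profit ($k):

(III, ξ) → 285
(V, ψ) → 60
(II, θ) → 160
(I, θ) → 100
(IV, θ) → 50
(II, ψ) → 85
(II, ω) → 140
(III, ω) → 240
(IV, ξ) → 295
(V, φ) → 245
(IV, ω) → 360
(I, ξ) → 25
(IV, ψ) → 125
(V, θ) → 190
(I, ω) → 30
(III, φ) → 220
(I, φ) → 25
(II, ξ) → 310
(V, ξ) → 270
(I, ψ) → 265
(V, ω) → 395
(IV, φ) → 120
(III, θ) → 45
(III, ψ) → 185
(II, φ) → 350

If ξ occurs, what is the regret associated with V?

40

Best payoff under ξ is 310.
Regret = 310 − 270 = 40.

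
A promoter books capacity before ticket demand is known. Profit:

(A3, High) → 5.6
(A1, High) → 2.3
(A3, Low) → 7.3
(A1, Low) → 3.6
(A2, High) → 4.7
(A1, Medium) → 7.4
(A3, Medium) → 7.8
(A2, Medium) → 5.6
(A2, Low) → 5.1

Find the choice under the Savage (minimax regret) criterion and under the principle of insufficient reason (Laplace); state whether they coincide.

minimax regret → A3; laplace → A3 (agree)

Column bests: Low=7.3, Medium=7.8, High=5.6.
A1 regrets: 3.7, 0.4, 3.3 → max 3.7
A2 regrets: 2.2, 2.2, 0.9 → max 2.2
A3 regrets: 0.0, 0.0, 0.0 → max 0.0
Smallest max regret = 0.0 → A3.
Row averages: A1=133/30, A2=77/15, A3=6.9
Highest average = 6.9 → A3.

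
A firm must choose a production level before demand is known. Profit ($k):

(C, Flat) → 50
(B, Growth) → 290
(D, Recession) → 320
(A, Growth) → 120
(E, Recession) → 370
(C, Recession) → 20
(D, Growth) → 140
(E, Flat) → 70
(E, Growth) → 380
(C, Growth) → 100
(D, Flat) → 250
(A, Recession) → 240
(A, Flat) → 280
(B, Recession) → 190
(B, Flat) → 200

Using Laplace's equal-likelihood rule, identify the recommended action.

Row averages: A=640/3, B=680/3, C=170/3, D=710/3, E=820/3
Highest average = 820/3 → E.

E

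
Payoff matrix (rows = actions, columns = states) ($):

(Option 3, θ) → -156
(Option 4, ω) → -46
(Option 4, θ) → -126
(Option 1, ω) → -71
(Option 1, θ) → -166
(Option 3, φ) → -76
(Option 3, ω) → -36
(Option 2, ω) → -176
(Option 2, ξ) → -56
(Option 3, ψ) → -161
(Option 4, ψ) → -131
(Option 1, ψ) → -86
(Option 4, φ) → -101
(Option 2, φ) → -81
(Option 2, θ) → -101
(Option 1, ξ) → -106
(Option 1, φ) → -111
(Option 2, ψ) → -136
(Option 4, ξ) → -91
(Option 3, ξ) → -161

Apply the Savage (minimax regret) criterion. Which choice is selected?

Column bests: θ=-101, φ=-76, ψ=-86, ω=-36, ξ=-56.
Option 1 regrets: 65, 35, 0, 35, 50 → max 65
Option 2 regrets: 0, 5, 50, 140, 0 → max 140
Option 3 regrets: 55, 0, 75, 0, 105 → max 105
Option 4 regrets: 25, 25, 45, 10, 35 → max 45
Smallest max regret = 45 → Option 4.

Option 4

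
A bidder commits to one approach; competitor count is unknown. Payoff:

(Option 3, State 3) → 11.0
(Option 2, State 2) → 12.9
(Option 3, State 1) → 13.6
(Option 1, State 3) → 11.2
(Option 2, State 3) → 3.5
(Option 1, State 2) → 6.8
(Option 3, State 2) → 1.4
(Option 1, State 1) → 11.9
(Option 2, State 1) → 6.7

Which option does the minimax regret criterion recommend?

Column bests: State 1=13.6, State 2=12.9, State 3=11.2.
Option 1 regrets: 1.7, 6.1, 0.0 → max 6.1
Option 2 regrets: 6.9, 0.0, 7.7 → max 7.7
Option 3 regrets: 0.0, 11.5, 0.2 → max 11.5
Smallest max regret = 6.1 → Option 1.

Option 1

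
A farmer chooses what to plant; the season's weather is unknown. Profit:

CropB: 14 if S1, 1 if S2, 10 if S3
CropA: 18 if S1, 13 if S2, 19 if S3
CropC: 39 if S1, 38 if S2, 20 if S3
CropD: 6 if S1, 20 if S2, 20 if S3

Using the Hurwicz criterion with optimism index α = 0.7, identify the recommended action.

CropC

CropB: 0.7·14 + 0.3·1 = 10.1
CropA: 0.7·19 + 0.3·13 = 17.2
CropC: 0.7·39 + 0.3·20 = 33.3
CropD: 0.7·20 + 0.3·6 = 15.8
Highest Hurwicz score = 33.3 → CropC.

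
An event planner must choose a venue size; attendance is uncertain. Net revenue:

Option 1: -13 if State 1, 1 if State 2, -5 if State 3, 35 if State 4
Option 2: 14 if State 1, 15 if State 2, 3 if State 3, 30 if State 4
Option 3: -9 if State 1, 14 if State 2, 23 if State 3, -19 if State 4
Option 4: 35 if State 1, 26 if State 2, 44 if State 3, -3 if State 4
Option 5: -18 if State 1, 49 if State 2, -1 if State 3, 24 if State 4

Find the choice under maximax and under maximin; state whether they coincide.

Row maxima: Option 1=35, Option 2=30, Option 3=23, Option 4=44, Option 5=49
Best best-case = 49 → Option 5.
Row minima: Option 1=-13, Option 2=3, Option 3=-19, Option 4=-3, Option 5=-18
Best worst-case = 3 → Option 2.

maximax → Option 5; maximin → Option 2 (disagree)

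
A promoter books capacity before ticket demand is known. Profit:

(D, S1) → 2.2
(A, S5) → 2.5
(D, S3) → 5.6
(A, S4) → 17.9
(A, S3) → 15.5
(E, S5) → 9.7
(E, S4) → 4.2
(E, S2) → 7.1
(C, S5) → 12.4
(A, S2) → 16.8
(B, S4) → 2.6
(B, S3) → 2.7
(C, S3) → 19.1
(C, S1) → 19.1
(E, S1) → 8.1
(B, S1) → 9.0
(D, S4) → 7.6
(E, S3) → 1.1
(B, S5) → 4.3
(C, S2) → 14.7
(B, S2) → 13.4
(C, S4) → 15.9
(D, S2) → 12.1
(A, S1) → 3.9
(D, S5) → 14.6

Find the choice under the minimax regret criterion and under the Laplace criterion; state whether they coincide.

minimax regret → C; laplace → C (agree)

Column bests: S1=19.1, S2=16.8, S3=19.1, S4=17.9, S5=14.6.
A regrets: 15.2, 0.0, 3.6, 0.0, 12.1 → max 15.2
B regrets: 10.1, 3.4, 16.4, 15.3, 10.3 → max 16.4
C regrets: 0.0, 2.1, 0.0, 2.0, 2.2 → max 2.2
D regrets: 16.9, 4.7, 13.5, 10.3, 0.0 → max 16.9
E regrets: 11.0, 9.7, 18.0, 13.7, 4.9 → max 18.0
Smallest max regret = 2.2 → C.
Row averages: A=11.32, B=6.4, C=16.24, D=8.42, E=6.04
Highest average = 16.24 → C.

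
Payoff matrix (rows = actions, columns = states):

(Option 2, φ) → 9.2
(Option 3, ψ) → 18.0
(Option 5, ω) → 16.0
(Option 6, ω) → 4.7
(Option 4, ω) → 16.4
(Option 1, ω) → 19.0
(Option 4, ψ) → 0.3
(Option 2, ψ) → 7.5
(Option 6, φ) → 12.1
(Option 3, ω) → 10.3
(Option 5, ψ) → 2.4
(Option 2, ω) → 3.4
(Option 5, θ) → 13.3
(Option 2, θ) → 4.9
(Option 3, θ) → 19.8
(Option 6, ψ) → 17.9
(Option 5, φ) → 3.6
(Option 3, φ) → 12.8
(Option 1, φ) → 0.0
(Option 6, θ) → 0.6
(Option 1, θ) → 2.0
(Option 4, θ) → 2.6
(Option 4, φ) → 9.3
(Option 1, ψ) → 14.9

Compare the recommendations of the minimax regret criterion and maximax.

Column bests: θ=19.8, φ=12.8, ψ=18.0, ω=19.0.
Option 1 regrets: 17.8, 12.8, 3.1, 0.0 → max 17.8
Option 2 regrets: 14.9, 3.6, 10.5, 15.6 → max 15.6
Option 3 regrets: 0.0, 0.0, 0.0, 8.7 → max 8.7
Option 4 regrets: 17.2, 3.5, 17.7, 2.6 → max 17.7
Option 5 regrets: 6.5, 9.2, 15.6, 3.0 → max 15.6
Option 6 regrets: 19.2, 0.7, 0.1, 14.3 → max 19.2
Smallest max regret = 8.7 → Option 3.
Row maxima: Option 1=19.0, Option 2=9.2, Option 3=19.8, Option 4=16.4, Option 5=16.0, Option 6=17.9
Best best-case = 19.8 → Option 3.

minimax regret → Option 3; maximax → Option 3 (agree)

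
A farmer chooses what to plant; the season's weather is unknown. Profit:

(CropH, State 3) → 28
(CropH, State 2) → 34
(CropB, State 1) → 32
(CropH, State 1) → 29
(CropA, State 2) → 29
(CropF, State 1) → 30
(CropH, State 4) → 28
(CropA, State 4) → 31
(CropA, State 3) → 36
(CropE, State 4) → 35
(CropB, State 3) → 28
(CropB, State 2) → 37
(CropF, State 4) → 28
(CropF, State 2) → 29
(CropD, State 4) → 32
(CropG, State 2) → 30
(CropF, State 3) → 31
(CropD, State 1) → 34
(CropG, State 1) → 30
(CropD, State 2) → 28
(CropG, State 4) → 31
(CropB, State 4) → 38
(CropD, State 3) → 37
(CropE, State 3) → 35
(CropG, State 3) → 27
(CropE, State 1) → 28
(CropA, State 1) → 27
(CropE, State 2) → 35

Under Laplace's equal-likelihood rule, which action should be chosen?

Row averages: CropH=29.75, CropG=29.5, CropE=33.25, CropD=32.75, CropB=33.75, CropF=29.5, CropA=30.75
Highest average = 33.75 → CropB.

CropB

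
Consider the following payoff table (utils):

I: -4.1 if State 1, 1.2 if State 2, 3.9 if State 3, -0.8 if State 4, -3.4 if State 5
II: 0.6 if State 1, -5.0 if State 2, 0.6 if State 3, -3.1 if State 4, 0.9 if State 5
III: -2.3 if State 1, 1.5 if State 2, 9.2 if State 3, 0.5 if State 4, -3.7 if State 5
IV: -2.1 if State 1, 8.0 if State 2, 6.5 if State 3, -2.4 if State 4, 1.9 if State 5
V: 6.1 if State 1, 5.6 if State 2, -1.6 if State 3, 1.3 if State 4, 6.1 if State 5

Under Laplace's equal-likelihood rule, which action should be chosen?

V

Row averages: I=-0.64, II=-1.2, III=1.04, IV=2.38, V=3.5
Highest average = 3.5 → V.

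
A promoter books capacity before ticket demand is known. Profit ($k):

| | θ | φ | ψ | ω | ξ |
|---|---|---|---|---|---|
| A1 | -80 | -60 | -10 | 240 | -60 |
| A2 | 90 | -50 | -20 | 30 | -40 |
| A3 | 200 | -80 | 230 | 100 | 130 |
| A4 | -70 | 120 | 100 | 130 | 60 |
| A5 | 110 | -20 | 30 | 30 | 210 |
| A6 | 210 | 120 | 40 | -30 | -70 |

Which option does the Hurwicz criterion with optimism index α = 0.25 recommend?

A5

A1: 0.25·240 + 0.75·(-80) = 0
A2: 0.25·90 + 0.75·(-50) = -15
A3: 0.25·230 + 0.75·(-80) = -2.5
A4: 0.25·130 + 0.75·(-70) = -20
A5: 0.25·210 + 0.75·(-20) = 37.5
A6: 0.25·210 + 0.75·(-70) = 0
Highest Hurwicz score = 37.5 → A5.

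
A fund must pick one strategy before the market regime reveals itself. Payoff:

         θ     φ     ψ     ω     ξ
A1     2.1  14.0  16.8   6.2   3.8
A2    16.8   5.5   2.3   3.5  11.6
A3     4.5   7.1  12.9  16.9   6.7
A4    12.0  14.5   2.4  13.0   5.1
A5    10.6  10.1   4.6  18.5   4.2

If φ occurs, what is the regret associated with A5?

4.4

Best payoff under φ is 14.5.
Regret = 14.5 − 10.1 = 4.4.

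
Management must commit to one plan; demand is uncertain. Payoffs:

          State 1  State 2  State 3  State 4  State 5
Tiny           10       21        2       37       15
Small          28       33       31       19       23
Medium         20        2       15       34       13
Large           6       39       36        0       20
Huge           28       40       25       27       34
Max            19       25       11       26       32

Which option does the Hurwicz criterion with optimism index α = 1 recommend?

Huge

Tiny: 1·37 + 0·2 = 37
Small: 1·33 + 0·19 = 33
Medium: 1·34 + 0·2 = 34
Large: 1·39 + 0·0 = 39
Huge: 1·40 + 0·25 = 40
Max: 1·32 + 0·11 = 32
Highest Hurwicz score = 40 → Huge.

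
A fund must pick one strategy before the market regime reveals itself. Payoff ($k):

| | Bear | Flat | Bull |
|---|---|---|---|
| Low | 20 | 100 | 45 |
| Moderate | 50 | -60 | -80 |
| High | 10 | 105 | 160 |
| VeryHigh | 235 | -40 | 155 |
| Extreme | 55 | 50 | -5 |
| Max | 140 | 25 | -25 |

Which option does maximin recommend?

Low

Row minima: Low=20, Moderate=-80, High=10, VeryHigh=-40, Extreme=-5, Max=-25
Best worst-case = 20 → Low.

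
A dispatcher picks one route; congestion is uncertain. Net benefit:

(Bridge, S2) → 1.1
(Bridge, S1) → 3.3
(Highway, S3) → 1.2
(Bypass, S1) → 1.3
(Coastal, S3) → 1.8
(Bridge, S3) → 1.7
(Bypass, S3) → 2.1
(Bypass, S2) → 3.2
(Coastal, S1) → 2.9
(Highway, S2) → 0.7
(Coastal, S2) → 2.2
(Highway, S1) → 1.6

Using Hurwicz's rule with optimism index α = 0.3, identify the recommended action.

Highway: 0.3·1.6 + 0.7·0.7 = 0.97
Bypass: 0.3·3.2 + 0.7·1.3 = 1.87
Coastal: 0.3·2.9 + 0.7·1.8 = 2.13
Bridge: 0.3·3.3 + 0.7·1.1 = 1.76
Highest Hurwicz score = 2.13 → Coastal.

Coastal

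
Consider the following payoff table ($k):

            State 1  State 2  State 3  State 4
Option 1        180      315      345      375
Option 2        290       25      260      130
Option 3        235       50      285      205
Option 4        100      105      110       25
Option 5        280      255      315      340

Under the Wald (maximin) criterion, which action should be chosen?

Row minima: Option 1=180, Option 2=25, Option 3=50, Option 4=25, Option 5=255
Best worst-case = 255 → Option 5.

Option 5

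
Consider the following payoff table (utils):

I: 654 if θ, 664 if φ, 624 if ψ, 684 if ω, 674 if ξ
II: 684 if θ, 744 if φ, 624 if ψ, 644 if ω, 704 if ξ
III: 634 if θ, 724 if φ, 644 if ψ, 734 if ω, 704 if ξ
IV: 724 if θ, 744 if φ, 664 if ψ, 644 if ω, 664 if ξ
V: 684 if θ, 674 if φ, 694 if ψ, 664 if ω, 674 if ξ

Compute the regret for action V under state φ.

Best payoff under φ is 744.
Regret = 744 − 674 = 70.

70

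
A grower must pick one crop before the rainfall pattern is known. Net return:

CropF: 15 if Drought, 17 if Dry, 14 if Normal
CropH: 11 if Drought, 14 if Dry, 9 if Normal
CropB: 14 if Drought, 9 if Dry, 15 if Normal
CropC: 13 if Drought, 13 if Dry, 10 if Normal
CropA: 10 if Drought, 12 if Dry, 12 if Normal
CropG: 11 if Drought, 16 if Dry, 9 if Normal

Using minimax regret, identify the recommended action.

CropF

Column bests: Drought=15, Dry=17, Normal=15.
CropF regrets: 0, 0, 1 → max 1
CropH regrets: 4, 3, 6 → max 6
CropB regrets: 1, 8, 0 → max 8
CropC regrets: 2, 4, 5 → max 5
CropA regrets: 5, 5, 3 → max 5
CropG regrets: 4, 1, 6 → max 6
Smallest max regret = 1 → CropF.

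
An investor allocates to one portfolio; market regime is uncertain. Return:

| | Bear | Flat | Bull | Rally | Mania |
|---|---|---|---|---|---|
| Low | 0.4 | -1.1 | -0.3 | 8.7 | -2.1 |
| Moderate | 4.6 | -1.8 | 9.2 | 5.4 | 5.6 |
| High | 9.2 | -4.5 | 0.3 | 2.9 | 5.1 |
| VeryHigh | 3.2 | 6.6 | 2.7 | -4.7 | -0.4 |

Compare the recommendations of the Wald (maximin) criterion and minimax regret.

Row minima: Low=-2.1, Moderate=-1.8, High=-4.5, VeryHigh=-4.7
Best worst-case = -1.8 → Moderate.
Column bests: Bear=9.2, Flat=6.6, Bull=9.2, Rally=8.7, Mania=5.6.
Low regrets: 8.8, 7.7, 9.5, 0.0, 7.7 → max 9.5
Moderate regrets: 4.6, 8.4, 0.0, 3.3, 0.0 → max 8.4
High regrets: 0.0, 11.1, 8.9, 5.8, 0.5 → max 11.1
VeryHigh regrets: 6.0, 0.0, 6.5, 13.4, 6.0 → max 13.4
Smallest max regret = 8.4 → Moderate.

maximin → Moderate; minimax regret → Moderate (agree)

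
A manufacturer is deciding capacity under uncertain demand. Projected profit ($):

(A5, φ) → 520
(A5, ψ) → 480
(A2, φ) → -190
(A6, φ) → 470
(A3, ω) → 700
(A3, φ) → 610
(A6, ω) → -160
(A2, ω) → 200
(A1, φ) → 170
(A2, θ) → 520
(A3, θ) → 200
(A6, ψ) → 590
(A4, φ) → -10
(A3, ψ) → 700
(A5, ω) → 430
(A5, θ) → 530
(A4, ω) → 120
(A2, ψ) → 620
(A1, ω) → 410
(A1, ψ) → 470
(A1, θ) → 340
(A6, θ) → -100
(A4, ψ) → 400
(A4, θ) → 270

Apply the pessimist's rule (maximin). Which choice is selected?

A5

Row minima: A1=170, A2=-190, A3=200, A4=-10, A5=430, A6=-160
Best worst-case = 430 → A5.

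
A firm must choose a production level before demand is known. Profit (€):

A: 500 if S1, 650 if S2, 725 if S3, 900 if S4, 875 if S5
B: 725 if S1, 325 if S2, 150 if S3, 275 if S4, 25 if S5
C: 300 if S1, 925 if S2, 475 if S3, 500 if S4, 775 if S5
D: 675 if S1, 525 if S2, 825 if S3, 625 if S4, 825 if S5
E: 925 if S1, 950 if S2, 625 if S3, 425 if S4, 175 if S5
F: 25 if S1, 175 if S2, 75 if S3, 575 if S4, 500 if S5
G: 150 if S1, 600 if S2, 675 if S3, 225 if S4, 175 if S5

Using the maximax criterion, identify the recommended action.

E

Row maxima: A=900, B=725, C=925, D=825, E=950, F=575, G=675
Best best-case = 950 → E.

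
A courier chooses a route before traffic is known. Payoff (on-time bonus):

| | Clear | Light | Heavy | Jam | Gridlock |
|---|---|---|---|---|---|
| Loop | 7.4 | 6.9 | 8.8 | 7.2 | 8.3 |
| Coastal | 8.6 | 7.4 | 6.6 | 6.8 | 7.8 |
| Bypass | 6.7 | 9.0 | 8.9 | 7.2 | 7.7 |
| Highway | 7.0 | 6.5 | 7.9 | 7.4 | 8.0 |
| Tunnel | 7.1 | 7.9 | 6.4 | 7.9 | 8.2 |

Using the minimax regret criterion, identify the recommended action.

Bypass

Column bests: Clear=8.6, Light=9.0, Heavy=8.9, Jam=7.9, Gridlock=8.3.
Loop regrets: 1.2, 2.1, 0.1, 0.7, 0.0 → max 2.1
Coastal regrets: 0.0, 1.6, 2.3, 1.1, 0.5 → max 2.3
Bypass regrets: 1.9, 0.0, 0.0, 0.7, 0.6 → max 1.9
Highway regrets: 1.6, 2.5, 1.0, 0.5, 0.3 → max 2.5
Tunnel regrets: 1.5, 1.1, 2.5, 0.0, 0.1 → max 2.5
Smallest max regret = 1.9 → Bypass.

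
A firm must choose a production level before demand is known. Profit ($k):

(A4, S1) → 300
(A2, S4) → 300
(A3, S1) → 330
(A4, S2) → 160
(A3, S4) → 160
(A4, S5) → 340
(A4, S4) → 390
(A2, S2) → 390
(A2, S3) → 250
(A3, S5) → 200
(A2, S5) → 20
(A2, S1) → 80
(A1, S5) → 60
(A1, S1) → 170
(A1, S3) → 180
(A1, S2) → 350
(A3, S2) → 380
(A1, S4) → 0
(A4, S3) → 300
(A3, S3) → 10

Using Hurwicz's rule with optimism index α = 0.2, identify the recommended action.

A4

A1: 0.2·350 + 0.8·0 = 70
A2: 0.2·390 + 0.8·20 = 94
A3: 0.2·380 + 0.8·10 = 84
A4: 0.2·390 + 0.8·160 = 206
Highest Hurwicz score = 206 → A4.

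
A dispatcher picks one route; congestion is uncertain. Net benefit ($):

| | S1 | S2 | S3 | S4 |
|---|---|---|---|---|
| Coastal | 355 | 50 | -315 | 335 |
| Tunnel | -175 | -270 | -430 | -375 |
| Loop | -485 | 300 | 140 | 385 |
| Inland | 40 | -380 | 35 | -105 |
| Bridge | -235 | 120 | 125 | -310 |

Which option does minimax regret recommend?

Column bests: S1=355, S2=300, S3=140, S4=385.
Coastal regrets: 0, 250, 455, 50 → max 455
Tunnel regrets: 530, 570, 570, 760 → max 760
Loop regrets: 840, 0, 0, 0 → max 840
Inland regrets: 315, 680, 105, 490 → max 680
Bridge regrets: 590, 180, 15, 695 → max 695
Smallest max regret = 455 → Coastal.

Coastal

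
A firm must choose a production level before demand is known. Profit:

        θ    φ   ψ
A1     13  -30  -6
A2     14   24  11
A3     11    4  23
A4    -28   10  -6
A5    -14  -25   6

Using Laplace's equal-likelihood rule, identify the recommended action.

Row averages: A1=-23/3, A2=49/3, A3=38/3, A4=-8, A5=-11
Highest average = 49/3 → A2.

A2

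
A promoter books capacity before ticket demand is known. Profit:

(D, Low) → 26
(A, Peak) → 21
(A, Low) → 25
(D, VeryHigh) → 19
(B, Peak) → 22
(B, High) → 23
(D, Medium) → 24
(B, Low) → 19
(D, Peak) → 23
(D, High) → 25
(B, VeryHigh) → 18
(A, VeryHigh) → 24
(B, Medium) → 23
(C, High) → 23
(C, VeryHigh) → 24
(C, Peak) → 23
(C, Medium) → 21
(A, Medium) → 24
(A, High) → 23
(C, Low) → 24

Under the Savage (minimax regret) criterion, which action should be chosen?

A

Column bests: Low=26, Medium=24, High=25, VeryHigh=24, Peak=23.
A regrets: 1, 0, 2, 0, 2 → max 2
B regrets: 7, 1, 2, 6, 1 → max 7
C regrets: 2, 3, 2, 0, 0 → max 3
D regrets: 0, 0, 0, 5, 0 → max 5
Smallest max regret = 2 → A.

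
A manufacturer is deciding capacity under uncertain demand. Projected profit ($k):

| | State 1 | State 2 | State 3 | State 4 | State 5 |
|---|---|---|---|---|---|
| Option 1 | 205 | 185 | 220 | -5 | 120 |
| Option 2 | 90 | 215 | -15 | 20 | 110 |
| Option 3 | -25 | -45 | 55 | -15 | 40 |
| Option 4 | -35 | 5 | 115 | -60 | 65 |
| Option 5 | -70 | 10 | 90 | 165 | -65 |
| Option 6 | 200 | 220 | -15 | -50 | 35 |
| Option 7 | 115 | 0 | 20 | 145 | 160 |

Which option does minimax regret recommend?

Option 1

Column bests: State 1=205, State 2=220, State 3=220, State 4=165, State 5=160.
Option 1 regrets: 0, 35, 0, 170, 40 → max 170
Option 2 regrets: 115, 5, 235, 145, 50 → max 235
Option 3 regrets: 230, 265, 165, 180, 120 → max 265
Option 4 regrets: 240, 215, 105, 225, 95 → max 240
Option 5 regrets: 275, 210, 130, 0, 225 → max 275
Option 6 regrets: 5, 0, 235, 215, 125 → max 235
Option 7 regrets: 90, 220, 200, 20, 0 → max 220
Smallest max regret = 170 → Option 1.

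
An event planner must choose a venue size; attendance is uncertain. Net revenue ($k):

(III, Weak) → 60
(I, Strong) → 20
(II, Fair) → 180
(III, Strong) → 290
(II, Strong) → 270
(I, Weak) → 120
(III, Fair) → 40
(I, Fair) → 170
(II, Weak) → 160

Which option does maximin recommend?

Row minima: I=20, II=160, III=40
Best worst-case = 160 → II.

II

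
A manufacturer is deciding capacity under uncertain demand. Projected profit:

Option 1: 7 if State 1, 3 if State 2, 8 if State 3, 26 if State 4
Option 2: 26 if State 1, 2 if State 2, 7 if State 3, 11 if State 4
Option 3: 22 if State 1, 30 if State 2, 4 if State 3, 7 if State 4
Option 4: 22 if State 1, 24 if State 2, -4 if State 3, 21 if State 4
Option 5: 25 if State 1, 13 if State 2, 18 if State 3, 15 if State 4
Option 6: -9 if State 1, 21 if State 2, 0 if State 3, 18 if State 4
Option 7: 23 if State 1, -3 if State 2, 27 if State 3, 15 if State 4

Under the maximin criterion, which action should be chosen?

Row minima: Option 1=3, Option 2=2, Option 3=4, Option 4=-4, Option 5=13, Option 6=-9, Option 7=-3
Best worst-case = 13 → Option 5.

Option 5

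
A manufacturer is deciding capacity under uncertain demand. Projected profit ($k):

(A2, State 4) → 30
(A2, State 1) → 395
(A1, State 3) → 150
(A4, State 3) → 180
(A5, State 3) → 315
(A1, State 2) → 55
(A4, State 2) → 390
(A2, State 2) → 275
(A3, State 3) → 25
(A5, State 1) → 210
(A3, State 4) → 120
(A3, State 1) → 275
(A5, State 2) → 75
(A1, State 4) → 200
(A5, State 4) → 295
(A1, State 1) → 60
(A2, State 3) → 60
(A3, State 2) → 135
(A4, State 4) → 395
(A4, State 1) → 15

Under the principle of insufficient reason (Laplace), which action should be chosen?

A4

Row averages: A1=116.25, A2=190, A3=138.75, A4=245, A5=223.75
Highest average = 245 → A4.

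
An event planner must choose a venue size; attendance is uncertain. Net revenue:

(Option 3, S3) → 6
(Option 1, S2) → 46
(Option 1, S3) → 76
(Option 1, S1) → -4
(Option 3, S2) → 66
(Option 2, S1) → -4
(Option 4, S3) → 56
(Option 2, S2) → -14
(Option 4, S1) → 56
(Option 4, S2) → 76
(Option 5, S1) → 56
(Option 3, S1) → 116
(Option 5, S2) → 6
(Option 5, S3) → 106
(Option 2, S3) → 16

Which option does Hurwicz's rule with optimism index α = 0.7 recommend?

Option 1: 0.7·76 + 0.3·(-4) = 52
Option 2: 0.7·16 + 0.3·(-14) = 7
Option 3: 0.7·116 + 0.3·6 = 83
Option 4: 0.7·76 + 0.3·56 = 70
Option 5: 0.7·106 + 0.3·6 = 76
Highest Hurwicz score = 83 → Option 3.

Option 3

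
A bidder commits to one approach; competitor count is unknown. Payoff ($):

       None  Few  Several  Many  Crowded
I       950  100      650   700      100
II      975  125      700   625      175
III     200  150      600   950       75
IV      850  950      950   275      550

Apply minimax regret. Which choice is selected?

IV

Column bests: None=975, Few=950, Several=950, Many=950, Crowded=550.
I regrets: 25, 850, 300, 250, 450 → max 850
II regrets: 0, 825, 250, 325, 375 → max 825
III regrets: 775, 800, 350, 0, 475 → max 800
IV regrets: 125, 0, 0, 675, 0 → max 675
Smallest max regret = 675 → IV.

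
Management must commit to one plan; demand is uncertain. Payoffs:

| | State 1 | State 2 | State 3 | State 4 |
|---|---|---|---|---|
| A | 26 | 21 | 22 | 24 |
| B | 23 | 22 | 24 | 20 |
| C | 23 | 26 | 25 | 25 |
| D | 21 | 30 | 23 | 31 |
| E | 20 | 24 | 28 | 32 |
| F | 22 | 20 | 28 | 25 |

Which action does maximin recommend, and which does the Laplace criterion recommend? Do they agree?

maximin → C; laplace → D (disagree)

Row minima: A=21, B=20, C=23, D=21, E=20, F=20
Best worst-case = 23 → C.
Row averages: A=23.25, B=22.25, C=24.75, D=26.25, E=26, F=23.75
Highest average = 26.25 → D.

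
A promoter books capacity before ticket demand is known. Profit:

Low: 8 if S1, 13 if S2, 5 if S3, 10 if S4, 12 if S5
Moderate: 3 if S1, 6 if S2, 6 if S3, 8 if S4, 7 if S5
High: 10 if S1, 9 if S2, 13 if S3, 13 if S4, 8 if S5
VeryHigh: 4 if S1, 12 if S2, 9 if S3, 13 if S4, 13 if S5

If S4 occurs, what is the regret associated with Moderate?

Best payoff under S4 is 13.
Regret = 13 − 8 = 5.

5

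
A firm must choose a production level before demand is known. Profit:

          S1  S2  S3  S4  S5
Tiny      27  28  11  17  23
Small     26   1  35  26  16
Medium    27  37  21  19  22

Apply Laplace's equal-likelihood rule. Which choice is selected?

Row averages: Tiny=21.2, Small=20.8, Medium=25.2
Highest average = 25.2 → Medium.

Medium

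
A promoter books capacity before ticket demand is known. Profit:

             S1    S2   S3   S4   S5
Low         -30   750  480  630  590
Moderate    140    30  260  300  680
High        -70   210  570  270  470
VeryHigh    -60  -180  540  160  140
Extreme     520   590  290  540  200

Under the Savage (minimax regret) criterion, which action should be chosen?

Extreme

Column bests: S1=520, S2=750, S3=570, S4=630, S5=680.
Low regrets: 550, 0, 90, 0, 90 → max 550
Moderate regrets: 380, 720, 310, 330, 0 → max 720
High regrets: 590, 540, 0, 360, 210 → max 590
VeryHigh regrets: 580, 930, 30, 470, 540 → max 930
Extreme regrets: 0, 160, 280, 90, 480 → max 480
Smallest max regret = 480 → Extreme.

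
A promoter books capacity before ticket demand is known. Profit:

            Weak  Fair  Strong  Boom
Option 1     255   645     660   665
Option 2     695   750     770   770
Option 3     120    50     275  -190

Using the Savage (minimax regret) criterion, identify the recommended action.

Option 2

Column bests: Weak=695, Fair=750, Strong=770, Boom=770.
Option 1 regrets: 440, 105, 110, 105 → max 440
Option 2 regrets: 0, 0, 0, 0 → max 0
Option 3 regrets: 575, 700, 495, 960 → max 960
Smallest max regret = 0 → Option 2.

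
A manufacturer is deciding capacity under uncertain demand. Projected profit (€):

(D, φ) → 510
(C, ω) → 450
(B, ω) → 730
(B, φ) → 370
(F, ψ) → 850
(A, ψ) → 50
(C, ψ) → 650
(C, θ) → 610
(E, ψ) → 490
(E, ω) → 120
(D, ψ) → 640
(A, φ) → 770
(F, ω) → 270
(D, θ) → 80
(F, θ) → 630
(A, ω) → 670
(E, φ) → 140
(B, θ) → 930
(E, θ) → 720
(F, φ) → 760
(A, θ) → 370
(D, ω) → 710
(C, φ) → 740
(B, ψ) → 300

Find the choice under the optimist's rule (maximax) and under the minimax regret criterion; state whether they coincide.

Row maxima: A=770, B=930, C=740, D=710, E=720, F=850
Best best-case = 930 → B.
Column bests: θ=930, φ=770, ψ=850, ω=730.
A regrets: 560, 0, 800, 60 → max 800
B regrets: 0, 400, 550, 0 → max 550
C regrets: 320, 30, 200, 280 → max 320
D regrets: 850, 260, 210, 20 → max 850
E regrets: 210, 630, 360, 610 → max 630
F regrets: 300, 10, 0, 460 → max 460
Smallest max regret = 320 → C.

maximax → B; minimax regret → C (disagree)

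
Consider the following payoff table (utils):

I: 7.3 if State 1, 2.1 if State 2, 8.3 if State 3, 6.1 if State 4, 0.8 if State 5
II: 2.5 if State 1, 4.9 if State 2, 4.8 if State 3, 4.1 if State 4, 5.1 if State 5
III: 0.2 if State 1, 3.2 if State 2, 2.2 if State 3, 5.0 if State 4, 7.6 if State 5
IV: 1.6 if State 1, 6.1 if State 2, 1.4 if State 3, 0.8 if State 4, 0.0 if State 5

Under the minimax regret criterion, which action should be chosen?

II

Column bests: State 1=7.3, State 2=6.1, State 3=8.3, State 4=6.1, State 5=7.6.
I regrets: 0.0, 4.0, 0.0, 0.0, 6.8 → max 6.8
II regrets: 4.8, 1.2, 3.5, 2.0, 2.5 → max 4.8
III regrets: 7.1, 2.9, 6.1, 1.1, 0.0 → max 7.1
IV regrets: 5.7, 0.0, 6.9, 5.3, 7.6 → max 7.6
Smallest max regret = 4.8 → II.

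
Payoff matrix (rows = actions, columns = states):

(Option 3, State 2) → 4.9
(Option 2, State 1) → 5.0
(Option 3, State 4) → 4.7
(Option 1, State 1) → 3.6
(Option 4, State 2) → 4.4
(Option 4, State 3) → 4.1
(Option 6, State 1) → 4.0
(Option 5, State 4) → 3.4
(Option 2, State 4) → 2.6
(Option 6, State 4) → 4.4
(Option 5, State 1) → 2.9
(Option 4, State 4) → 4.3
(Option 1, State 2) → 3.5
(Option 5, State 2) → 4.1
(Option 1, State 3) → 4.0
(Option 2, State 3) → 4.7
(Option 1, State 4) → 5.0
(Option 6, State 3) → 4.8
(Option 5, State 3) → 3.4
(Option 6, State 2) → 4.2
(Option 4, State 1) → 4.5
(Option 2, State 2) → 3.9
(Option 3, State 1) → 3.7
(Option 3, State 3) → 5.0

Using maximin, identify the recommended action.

Option 4

Row minima: Option 1=3.5, Option 2=2.6, Option 3=3.7, Option 4=4.1, Option 5=2.9, Option 6=4.0
Best worst-case = 4.1 → Option 4.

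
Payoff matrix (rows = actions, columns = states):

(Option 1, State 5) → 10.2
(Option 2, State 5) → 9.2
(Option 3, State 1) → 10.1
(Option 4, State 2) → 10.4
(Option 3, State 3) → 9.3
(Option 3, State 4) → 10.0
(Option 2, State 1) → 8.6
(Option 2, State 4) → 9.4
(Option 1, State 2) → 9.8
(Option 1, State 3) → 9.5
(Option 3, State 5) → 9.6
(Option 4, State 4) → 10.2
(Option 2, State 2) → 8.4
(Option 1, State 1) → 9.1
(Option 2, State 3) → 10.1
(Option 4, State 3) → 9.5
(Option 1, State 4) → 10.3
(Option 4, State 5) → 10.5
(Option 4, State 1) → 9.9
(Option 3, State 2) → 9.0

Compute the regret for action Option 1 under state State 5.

Best payoff under State 5 is 10.5.
Regret = 10.5 − 10.2 = 0.3.

0.3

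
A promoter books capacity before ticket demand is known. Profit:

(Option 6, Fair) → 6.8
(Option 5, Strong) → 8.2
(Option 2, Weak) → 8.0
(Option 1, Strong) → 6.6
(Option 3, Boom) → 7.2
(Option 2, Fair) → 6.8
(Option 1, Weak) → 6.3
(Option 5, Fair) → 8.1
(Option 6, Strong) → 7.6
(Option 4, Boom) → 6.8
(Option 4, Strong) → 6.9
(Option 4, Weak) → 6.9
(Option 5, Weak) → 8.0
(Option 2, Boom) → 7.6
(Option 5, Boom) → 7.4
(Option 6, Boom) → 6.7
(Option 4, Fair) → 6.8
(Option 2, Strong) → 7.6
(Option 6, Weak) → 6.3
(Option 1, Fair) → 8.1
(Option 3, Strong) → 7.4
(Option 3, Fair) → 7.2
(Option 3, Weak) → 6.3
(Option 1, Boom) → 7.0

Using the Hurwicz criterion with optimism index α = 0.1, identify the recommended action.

Option 5

Option 1: 0.1·8.1 + 0.9·6.3 = 6.48
Option 2: 0.1·8.0 + 0.9·6.8 = 6.92
Option 3: 0.1·7.4 + 0.9·6.3 = 6.41
Option 4: 0.1·6.9 + 0.9·6.8 = 6.81
Option 5: 0.1·8.2 + 0.9·7.4 = 7.48
Option 6: 0.1·7.6 + 0.9·6.3 = 6.43
Highest Hurwicz score = 7.48 → Option 5.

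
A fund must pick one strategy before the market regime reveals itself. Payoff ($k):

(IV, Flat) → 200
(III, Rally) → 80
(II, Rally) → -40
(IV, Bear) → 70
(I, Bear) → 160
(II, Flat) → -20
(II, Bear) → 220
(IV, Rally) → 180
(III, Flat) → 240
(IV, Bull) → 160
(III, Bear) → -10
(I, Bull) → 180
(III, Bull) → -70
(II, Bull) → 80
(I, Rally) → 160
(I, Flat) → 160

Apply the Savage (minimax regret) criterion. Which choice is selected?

Column bests: Bear=220, Flat=240, Bull=180, Rally=180.
I regrets: 60, 80, 0, 20 → max 80
II regrets: 0, 260, 100, 220 → max 260
III regrets: 230, 0, 250, 100 → max 250
IV regrets: 150, 40, 20, 0 → max 150
Smallest max regret = 80 → I.

I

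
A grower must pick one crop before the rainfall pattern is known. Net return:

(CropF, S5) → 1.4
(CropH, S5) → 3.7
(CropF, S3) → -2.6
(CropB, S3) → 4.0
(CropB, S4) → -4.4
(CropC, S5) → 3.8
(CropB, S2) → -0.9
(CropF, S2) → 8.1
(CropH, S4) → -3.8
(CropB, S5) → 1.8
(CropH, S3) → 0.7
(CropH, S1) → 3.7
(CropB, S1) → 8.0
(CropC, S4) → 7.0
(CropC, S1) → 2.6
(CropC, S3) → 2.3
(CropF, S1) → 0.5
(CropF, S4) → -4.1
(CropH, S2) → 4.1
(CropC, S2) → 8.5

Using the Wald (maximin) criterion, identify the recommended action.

CropC

Row minima: CropH=-3.8, CropF=-4.1, CropB=-4.4, CropC=2.3
Best worst-case = 2.3 → CropC.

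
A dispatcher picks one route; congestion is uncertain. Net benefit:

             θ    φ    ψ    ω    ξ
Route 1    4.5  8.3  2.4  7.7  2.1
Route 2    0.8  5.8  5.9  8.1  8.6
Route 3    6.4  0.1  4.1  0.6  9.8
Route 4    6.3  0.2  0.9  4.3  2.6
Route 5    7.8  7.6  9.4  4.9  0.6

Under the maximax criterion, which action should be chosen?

Row maxima: Route 1=8.3, Route 2=8.6, Route 3=9.8, Route 4=6.3, Route 5=9.4
Best best-case = 9.8 → Route 3.

Route 3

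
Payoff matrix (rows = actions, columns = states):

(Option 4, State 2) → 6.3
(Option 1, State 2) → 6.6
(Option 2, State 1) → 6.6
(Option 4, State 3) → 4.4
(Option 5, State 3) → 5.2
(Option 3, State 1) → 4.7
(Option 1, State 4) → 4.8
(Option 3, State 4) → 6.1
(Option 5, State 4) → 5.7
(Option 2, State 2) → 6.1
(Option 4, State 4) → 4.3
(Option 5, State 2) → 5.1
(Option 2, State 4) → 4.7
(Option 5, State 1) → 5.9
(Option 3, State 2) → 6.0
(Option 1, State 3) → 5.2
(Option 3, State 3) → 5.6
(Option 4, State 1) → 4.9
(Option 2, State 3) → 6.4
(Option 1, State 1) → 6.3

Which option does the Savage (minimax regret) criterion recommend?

Option 1

Column bests: State 1=6.6, State 2=6.6, State 3=6.4, State 4=6.1.
Option 1 regrets: 0.3, 0.0, 1.2, 1.3 → max 1.3
Option 2 regrets: 0.0, 0.5, 0.0, 1.4 → max 1.4
Option 3 regrets: 1.9, 0.6, 0.8, 0.0 → max 1.9
Option 4 regrets: 1.7, 0.3, 2.0, 1.8 → max 2.0
Option 5 regrets: 0.7, 1.5, 1.2, 0.4 → max 1.5
Smallest max regret = 1.3 → Option 1.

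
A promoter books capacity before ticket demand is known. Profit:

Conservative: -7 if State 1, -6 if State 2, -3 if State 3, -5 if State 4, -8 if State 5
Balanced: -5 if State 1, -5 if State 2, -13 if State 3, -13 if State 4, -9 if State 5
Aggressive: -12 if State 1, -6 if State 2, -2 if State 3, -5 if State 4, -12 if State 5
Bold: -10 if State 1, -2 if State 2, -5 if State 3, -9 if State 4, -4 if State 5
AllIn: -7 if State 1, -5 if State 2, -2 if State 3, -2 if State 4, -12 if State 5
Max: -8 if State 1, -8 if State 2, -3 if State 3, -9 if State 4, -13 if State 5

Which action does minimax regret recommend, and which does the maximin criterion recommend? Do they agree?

Column bests: State 1=-5, State 2=-2, State 3=-2, State 4=-2, State 5=-4.
Conservative regrets: 2, 4, 1, 3, 4 → max 4
Balanced regrets: 0, 3, 11, 11, 5 → max 11
Aggressive regrets: 7, 4, 0, 3, 8 → max 8
Bold regrets: 5, 0, 3, 7, 0 → max 7
AllIn regrets: 2, 3, 0, 0, 8 → max 8
Max regrets: 3, 6, 1, 7, 9 → max 9
Smallest max regret = 4 → Conservative.
Row minima: Conservative=-8, Balanced=-13, Aggressive=-12, Bold=-10, AllIn=-12, Max=-13
Best worst-case = -8 → Conservative.

minimax regret → Conservative; maximin → Conservative (agree)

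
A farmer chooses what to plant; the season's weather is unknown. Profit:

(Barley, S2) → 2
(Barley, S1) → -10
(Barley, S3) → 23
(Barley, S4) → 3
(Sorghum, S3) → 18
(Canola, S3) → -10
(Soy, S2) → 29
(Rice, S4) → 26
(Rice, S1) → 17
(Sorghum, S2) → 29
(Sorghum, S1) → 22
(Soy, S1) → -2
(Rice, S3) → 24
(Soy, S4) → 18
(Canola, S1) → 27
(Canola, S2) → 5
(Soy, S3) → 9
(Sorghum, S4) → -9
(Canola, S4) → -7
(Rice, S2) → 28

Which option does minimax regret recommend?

Rice

Column bests: S1=27, S2=29, S3=24, S4=26.
Rice regrets: 10, 1, 0, 0 → max 10
Sorghum regrets: 5, 0, 6, 35 → max 35
Barley regrets: 37, 27, 1, 23 → max 37
Canola regrets: 0, 24, 34, 33 → max 34
Soy regrets: 29, 0, 15, 8 → max 29
Smallest max regret = 10 → Rice.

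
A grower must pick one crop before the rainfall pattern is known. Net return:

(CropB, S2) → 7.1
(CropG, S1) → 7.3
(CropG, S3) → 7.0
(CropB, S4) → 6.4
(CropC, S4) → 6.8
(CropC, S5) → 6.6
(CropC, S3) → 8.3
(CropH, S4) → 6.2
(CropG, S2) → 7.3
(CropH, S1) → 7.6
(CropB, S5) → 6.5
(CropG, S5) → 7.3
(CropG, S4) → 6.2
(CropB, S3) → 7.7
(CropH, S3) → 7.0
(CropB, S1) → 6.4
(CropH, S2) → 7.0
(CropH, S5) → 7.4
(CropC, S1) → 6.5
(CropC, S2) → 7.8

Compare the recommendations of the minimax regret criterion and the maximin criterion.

Column bests: S1=7.6, S2=7.8, S3=8.3, S4=6.8, S5=7.4.
CropG regrets: 0.3, 0.5, 1.3, 0.6, 0.1 → max 1.3
CropC regrets: 1.1, 0.0, 0.0, 0.0, 0.8 → max 1.1
CropH regrets: 0.0, 0.8, 1.3, 0.6, 0.0 → max 1.3
CropB regrets: 1.2, 0.7, 0.6, 0.4, 0.9 → max 1.2
Smallest max regret = 1.1 → CropC.
Row minima: CropG=6.2, CropC=6.5, CropH=6.2, CropB=6.4
Best worst-case = 6.5 → CropC.

minimax regret → CropC; maximin → CropC (agree)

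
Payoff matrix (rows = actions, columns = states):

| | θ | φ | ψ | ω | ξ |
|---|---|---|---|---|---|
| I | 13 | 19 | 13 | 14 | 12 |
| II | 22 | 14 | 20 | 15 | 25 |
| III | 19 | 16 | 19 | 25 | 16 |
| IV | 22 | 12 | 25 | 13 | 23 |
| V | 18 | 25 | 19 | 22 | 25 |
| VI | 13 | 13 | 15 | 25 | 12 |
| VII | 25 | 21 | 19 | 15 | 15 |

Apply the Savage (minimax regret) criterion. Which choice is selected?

V

Column bests: θ=25, φ=25, ψ=25, ω=25, ξ=25.
I regrets: 12, 6, 12, 11, 13 → max 13
II regrets: 3, 11, 5, 10, 0 → max 11
III regrets: 6, 9, 6, 0, 9 → max 9
IV regrets: 3, 13, 0, 12, 2 → max 13
V regrets: 7, 0, 6, 3, 0 → max 7
VI regrets: 12, 12, 10, 0, 13 → max 13
VII regrets: 0, 4, 6, 10, 10 → max 10
Smallest max regret = 7 → V.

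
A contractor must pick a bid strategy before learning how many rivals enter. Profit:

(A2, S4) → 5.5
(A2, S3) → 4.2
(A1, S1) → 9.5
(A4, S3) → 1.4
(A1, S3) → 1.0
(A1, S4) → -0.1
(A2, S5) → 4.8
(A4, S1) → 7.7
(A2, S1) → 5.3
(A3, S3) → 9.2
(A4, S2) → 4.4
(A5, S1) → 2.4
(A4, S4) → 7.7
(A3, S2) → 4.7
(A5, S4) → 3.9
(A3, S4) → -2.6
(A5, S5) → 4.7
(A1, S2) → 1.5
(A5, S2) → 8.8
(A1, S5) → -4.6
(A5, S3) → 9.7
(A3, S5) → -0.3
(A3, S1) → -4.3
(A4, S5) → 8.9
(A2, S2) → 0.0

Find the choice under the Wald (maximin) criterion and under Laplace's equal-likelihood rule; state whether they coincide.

maximin → A5; laplace → A4 (disagree)

Row minima: A1=-4.6, A2=0.0, A3=-4.3, A4=1.4, A5=2.4
Best worst-case = 2.4 → A5.
Row averages: A1=1.46, A2=3.96, A3=1.34, A4=6.02, A5=5.9
Highest average = 6.02 → A4.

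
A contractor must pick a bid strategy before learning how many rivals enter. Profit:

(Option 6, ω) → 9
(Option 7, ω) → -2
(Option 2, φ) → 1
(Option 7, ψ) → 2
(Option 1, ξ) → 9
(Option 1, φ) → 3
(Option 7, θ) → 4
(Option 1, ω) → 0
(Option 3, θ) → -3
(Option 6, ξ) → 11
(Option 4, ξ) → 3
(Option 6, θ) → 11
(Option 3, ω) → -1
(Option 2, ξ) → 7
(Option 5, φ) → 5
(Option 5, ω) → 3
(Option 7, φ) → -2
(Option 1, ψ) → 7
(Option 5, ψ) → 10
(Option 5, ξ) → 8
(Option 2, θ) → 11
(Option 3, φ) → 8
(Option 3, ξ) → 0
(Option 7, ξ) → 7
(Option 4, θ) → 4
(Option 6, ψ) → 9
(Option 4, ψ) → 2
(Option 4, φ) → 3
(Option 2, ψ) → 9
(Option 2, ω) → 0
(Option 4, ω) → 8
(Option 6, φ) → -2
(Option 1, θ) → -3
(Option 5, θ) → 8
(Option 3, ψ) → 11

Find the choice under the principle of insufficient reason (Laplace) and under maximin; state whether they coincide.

laplace → Option 6; maximin → Option 5 (disagree)

Row averages: Option 1=3.2, Option 2=5.6, Option 3=3, Option 4=4, Option 5=6.8, Option 6=7.6, Option 7=1.8
Highest average = 7.6 → Option 6.
Row minima: Option 1=-3, Option 2=0, Option 3=-3, Option 4=2, Option 5=3, Option 6=-2, Option 7=-2
Best worst-case = 3 → Option 5.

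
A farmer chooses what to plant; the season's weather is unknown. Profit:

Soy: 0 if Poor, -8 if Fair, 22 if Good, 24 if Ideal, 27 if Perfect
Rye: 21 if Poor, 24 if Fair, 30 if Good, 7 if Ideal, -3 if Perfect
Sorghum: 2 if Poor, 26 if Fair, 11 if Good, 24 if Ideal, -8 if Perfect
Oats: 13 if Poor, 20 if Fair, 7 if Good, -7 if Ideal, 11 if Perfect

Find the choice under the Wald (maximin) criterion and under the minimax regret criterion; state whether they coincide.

Row minima: Soy=-8, Rye=-3, Sorghum=-8, Oats=-7
Best worst-case = -3 → Rye.
Column bests: Poor=21, Fair=26, Good=30, Ideal=24, Perfect=27.
Soy regrets: 21, 34, 8, 0, 0 → max 34
Rye regrets: 0, 2, 0, 17, 30 → max 30
Sorghum regrets: 19, 0, 19, 0, 35 → max 35
Oats regrets: 8, 6, 23, 31, 16 → max 31
Smallest max regret = 30 → Rye.

maximin → Rye; minimax regret → Rye (agree)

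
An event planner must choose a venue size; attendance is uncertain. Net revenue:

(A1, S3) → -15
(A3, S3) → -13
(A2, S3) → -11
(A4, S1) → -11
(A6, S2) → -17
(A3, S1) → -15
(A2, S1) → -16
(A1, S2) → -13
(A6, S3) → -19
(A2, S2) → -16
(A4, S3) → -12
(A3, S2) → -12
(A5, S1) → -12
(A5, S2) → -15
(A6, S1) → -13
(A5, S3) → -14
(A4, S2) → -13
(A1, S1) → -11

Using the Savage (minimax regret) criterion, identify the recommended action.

A4

Column bests: S1=-11, S2=-12, S3=-11.
A1 regrets: 0, 1, 4 → max 4
A2 regrets: 5, 4, 0 → max 5
A3 regrets: 4, 0, 2 → max 4
A4 regrets: 0, 1, 1 → max 1
A5 regrets: 1, 3, 3 → max 3
A6 regrets: 2, 5, 8 → max 8
Smallest max regret = 1 → A4.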